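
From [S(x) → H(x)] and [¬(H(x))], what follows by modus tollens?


Modus tollens: from (P → Q) and ¬Q, infer ¬P.
Q = 'H(x)' is denied; since P → Q, P must also fail.

Not (S(x)).


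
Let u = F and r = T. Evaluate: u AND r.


Conjunction is true only when both operands are true.
Substitute: u=F, r=T.
F AND T evaluates to F.

F


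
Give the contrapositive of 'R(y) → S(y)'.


The contrapositive of (P → Q) is (¬Q → ¬P); it is logically equivalent to the original.
Here P = 'R(y)' and Q = 'S(y)'.

If not (S(y)), then not (R(y)).


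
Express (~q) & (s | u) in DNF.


Step 1: Distribute ∧ over ∨: (¬q) ∧ (s ∨ u) = ((¬q) ∧ s) ∨ ((¬q) ∧ u).

((~q) & s) | ((~q) & u)


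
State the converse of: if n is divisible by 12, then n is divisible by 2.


The converse of (P → Q) is (Q → P). It is not in general equivalent to the original.
Here P = 'n is divisible by 12' and Q = 'n is divisible by 2'.

If n is divisible by 2, then n is divisible by 12.


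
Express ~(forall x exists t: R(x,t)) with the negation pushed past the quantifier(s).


Negation flips each quantifier (∀↔∃) and negates the inner predicate.
¬(forall x exists t: φ) = exists x forall t: ¬φ.

exists x forall t: ~(R(x,t))


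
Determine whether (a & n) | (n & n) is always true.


Build the truth table over {a, n}:
a | n | φ
---------
False | False | False
True | False | False
False | True | True
True | True | True
Counterexample at row 1: with a=False, n=False, the formula is False.

No, it is not a tautology.


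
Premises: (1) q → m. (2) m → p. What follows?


Hypothetical syllogism: from (P → Q) and (Q → R), infer (P → R).
Chain the two implications through the shared middle term 'm'.

q → p


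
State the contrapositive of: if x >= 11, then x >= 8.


The contrapositive of (P → Q) is (¬Q → ¬P); it is logically equivalent to the original.
Here P = 'x >= 11' and Q = 'x >= 8'.

If not (x >= 8), then not (x >= 11).


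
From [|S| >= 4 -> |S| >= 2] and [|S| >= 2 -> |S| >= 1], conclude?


Hypothetical syllogism: from (P → Q) and (Q → R), infer (P → R).
Chain the two implications through the shared middle term '|S| >= 2'.

|S| >= 4 -> |S| >= 1


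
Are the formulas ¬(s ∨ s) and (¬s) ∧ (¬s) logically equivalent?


Compare truth tables:
s | φ | ψ
---------
F | T | T
T | F | F
The columns φ and ψ agree on every row.

Yes, they are logically equivalent.


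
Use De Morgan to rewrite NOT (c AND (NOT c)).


De Morgan: the negation of a conjunction is the disjunction of the negations.
Distribute NOT across AND, flipping it to OR, and negate each literal.

(NOT c) OR c


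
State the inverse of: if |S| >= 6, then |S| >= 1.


The inverse of (P → Q) is (¬P → ¬Q). It is equivalent to the converse, not to the original.
Here P = '|S| >= 6' and Q = '|S| >= 1'.

If not (|S| >= 6), then not (|S| >= 1).


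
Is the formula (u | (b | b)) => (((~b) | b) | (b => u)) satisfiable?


Search for a satisfying assignment over {b, u}.
Try b=False, u=False: the formula evaluates to True.
A satisfying assignment exists.

Satisfiable.


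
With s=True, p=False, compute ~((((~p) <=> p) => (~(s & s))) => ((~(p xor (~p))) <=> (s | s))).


Substitute s=True, p=False:
… (earlier sub-steps elided)
s & s = True & True = True
~(s & s) = False
((~p) <=> p) => (~(s & s)) = False => False = True
~p = True
p xor (~p) = False xor True = True
~(p xor (~p)) = False
s | s = True | True = True
(~(p xor (~p))) <=> (s | s) = False <=> True = False
(((~p) <=> p) => (~(s & s))) => ((~(p xor (~p))) <=> (s | s)) = True => False = False
~((((~p) <=> p) => (~(s & s))) => ((~(p xor (~p))) <=> (s | s))) = True

True


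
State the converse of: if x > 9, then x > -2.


The converse of (P → Q) is (Q → P). It is not in general equivalent to the original.
Here P = 'x > 9' and Q = 'x > -2'.

If x > -2, then x > 9.


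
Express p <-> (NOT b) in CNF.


Step 1: Rewrite p ↔ (¬b) as (p → (¬b)) ∧ ((¬b) → p).
Step 2: Rewrite each implication as a disjunction.
Step 3: Eliminate any double negations (¬¬X = X).

((NOT p) OR (NOT b)) AND (b OR p)


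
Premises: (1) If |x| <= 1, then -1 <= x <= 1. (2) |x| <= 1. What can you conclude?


Modus ponens: from (P → Q) and P, infer Q.
P = '|x| <= 1' is asserted, and P → Q holds, so Q follows.

-1 <= x <= 1.


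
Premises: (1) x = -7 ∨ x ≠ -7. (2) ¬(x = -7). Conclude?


Disjunctive syllogism: from (P ∨ Q) and ¬P, infer Q.
One disjunct, 'x = -7', is ruled out; the other must hold.

x ≠ -7


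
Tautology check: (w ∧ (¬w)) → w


Build the truth table over {w}:
w | φ
-----
F | T
T | T
Every row evaluates to true.

Yes, it is a tautology.


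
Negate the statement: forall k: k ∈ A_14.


¬(forall x: φ) = exists x: ¬φ, and ¬(exists x: φ) = forall x: ¬φ.
Apply to the universal statement.

exists k: ~(k ∈ A_14)


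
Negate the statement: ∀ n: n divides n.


¬(∀ x: φ) = ∃ x: ¬φ, and ¬(∃ x: φ) = ∀ x: ¬φ.
Apply to the universal statement.

∃ n: ¬(n divides n)


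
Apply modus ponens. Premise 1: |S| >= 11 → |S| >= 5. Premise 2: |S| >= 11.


Modus ponens: from (P → Q) and P, infer Q.
P = '|S| >= 11' is asserted, and P → Q holds, so Q follows.

|S| >= 5.


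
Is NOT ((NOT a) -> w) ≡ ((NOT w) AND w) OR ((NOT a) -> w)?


Compare truth tables:
a | w | φ | ψ
-------------
F | F | T | F
T | F | F | T
F | T | F | T
T | T | F | T
They differ at row 1 (a=F, w=F): φ=T but ψ=F.

No, they are not logically equivalent.


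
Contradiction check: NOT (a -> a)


Truth table over {a}:
a | φ
-----
F | F
T | F
Every row is false.

Yes, it is a contradiction.


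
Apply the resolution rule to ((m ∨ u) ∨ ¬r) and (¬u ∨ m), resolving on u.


The clauses contain complementary literals u and ¬u.
Resolution eliminates this pair and disjoins the remaining literals (merging duplicates).

(m ∨ ¬r)


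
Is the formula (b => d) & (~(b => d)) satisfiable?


Check all 4 assignments over {b, d}:
b | d | φ
---------
False | False | False
True | False | False
False | True | False
True | True | False
No assignment makes the formula true.

Unsatisfiable.


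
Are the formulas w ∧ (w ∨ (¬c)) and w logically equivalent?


Compare truth tables:
c | w | φ | ψ
-------------
F | F | F | F
T | F | F | F
F | T | T | T
T | T | T | T
The columns φ and ψ agree on every row.

Yes, they are logically equivalent.


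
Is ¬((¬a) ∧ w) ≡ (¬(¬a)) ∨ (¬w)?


Compare truth tables:
a | w | φ | ψ
-------------
F | F | T | T
T | F | T | T
F | T | F | F
T | T | T | T
The columns φ and ψ agree on every row.

Yes, they are logically equivalent.


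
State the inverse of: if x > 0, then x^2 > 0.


The inverse of (P → Q) is (¬P → ¬Q). It is equivalent to the converse, not to the original.
Here P = 'x > 0' and Q = 'x^2 > 0'.

If not (x > 0), then not (x^2 > 0).


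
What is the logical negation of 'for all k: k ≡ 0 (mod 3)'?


¬(for all x: φ) = there exists x: ¬φ, and ¬(there exists x: φ) = for all x: ¬φ.
Apply to the universal statement.

there exists k: NOT(k ≡ 0 (mod 3))


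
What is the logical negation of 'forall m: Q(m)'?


¬(forall x: φ) = exists x: ¬φ, and ¬(exists x: φ) = forall x: ¬φ.
Apply to the universal statement.

exists m: ~(Q(m))


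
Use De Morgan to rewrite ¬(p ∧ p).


De Morgan: the negation of a conjunction is the disjunction of the negations.
Distribute ¬ across ∧, flipping it to ∨, and negate each literal.

(¬p) ∨ (¬p)


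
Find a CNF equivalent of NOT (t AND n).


Step 1: Apply De Morgan: ¬(t ∧ n) = ¬t ∨ ¬n.

(NOT t) OR (NOT n)


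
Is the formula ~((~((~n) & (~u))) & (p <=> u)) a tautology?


Build the truth table over {n, p, u}:
n | p | u | φ
-------------
False | False | False | True
True | False | False | False
False | True | False | True
True | True | False | True
False | False | True | True
True | False | True | True
False | True | True | False
True | True | True | False
Counterexample at row 2: with n=True, p=False, u=False, the formula is False.

No, it is not a tautology.


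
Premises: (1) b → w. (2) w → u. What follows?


Hypothetical syllogism: from (P → Q) and (Q → R), infer (P → R).
Chain the two implications through the shared middle term 'w'.

b → u


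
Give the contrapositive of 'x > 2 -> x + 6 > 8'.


The contrapositive of (P → Q) is (¬Q → ¬P); it is logically equivalent to the original.
Here P = 'x > 2' and Q = 'x + 6 > 8'.

If not (x + 6 > 8), then not (x > 2).


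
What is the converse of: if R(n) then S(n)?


The converse of (P → Q) is (Q → P). It is not in general equivalent to the original.
Here P = 'R(n)' and Q = 'S(n)'.

If S(n), then R(n).


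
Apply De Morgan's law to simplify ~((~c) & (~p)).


De Morgan: the negation of a conjunction is the disjunction of the negations.
Distribute ~ across &, flipping it to |, and negate each literal.

c | p


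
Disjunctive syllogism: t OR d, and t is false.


Disjunctive syllogism: from (P ∨ Q) and ¬P, infer Q.
One disjunct, 't', is ruled out; the other must hold.

d


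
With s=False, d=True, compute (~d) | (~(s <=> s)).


Substitute s=False, d=True:
~d = False
s <=> s = False <=> False = True
~(s <=> s) = False
(~d) | (~(s <=> s)) = False | False = False

False


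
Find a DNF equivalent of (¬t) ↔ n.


Step 1: (¬t) ↔ n is true exactly when both agree: ((¬t) ∧ n) ∨ (¬(¬t) ∧ ¬n).
Step 2: Eliminate any double negations (¬¬X = X).

((¬t) ∧ n) ∨ (t ∧ (¬n))


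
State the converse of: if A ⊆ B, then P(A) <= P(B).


The converse of (P → Q) is (Q → P). It is not in general equivalent to the original.
Here P = 'A ⊆ B' and Q = 'P(A) <= P(B)'.

If P(A) <= P(B), then A ⊆ B.


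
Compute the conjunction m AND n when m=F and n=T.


Conjunction is true only when both operands are true.
Substitute: m=F, n=T.
F AND T evaluates to F.

F


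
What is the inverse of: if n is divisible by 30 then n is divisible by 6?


The inverse of (P → Q) is (¬P → ¬Q). It is equivalent to the converse, not to the original.
Here P = 'n is divisible by 30' and Q = 'n is divisible by 6'.

If not (n is divisible by 30), then not (n is divisible by 6).


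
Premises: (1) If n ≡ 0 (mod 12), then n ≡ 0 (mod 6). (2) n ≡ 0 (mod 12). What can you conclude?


Modus ponens: from (P → Q) and P, infer Q.
P = 'n ≡ 0 (mod 12)' is asserted, and P → Q holds, so Q follows.

n ≡ 0 (mod 6).


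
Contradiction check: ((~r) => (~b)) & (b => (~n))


Truth table over {b, n, r}:
b | n | r | φ
-------------
False | False | False | True
True | False | False | False
False | True | False | True
True | True | False | False
False | False | True | True
True | False | True | True
False | True | True | True
True | True | True | False
Satisfying assignment at row 1: b=False, n=False, r=False gives True.

No, it is not a contradiction.


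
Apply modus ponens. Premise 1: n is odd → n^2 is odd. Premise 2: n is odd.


Modus ponens: from (P → Q) and P, infer Q.
P = 'n is odd' is asserted, and P → Q holds, so Q follows.

n^2 is odd.


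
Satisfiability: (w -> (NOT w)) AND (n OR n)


Search for a satisfying assignment over {n, w}.
Try n=T, w=F: the formula evaluates to T.
A satisfying assignment exists.

Satisfiable.


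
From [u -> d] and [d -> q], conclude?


Hypothetical syllogism: from (P → Q) and (Q → R), infer (P → R).
Chain the two implications through the shared middle term 'd'.

u -> q


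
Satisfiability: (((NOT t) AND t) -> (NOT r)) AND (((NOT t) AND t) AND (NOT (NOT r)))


Check all 4 assignments over {r, t}:
r | t | φ
---------
F | F | F
T | F | F
F | T | F
T | T | F
No assignment makes the formula true.

Unsatisfiable.


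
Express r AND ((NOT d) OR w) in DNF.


Step 1: Distribute ∧ over ∨: r ∧ ((¬d) ∨ w) = (r ∧ (¬d)) ∨ (r ∧ w).

(r AND (NOT d)) OR (r AND w)


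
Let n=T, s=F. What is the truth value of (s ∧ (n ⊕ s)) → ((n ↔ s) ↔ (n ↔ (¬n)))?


Substitute n=T, s=F:
n ⊕ s = T ⊕ F = T
s ∧ (n ⊕ s) = F ∧ T = F
n ↔ s = T ↔ F = F
¬n = F
n ↔ (¬n) = T ↔ F = F
(n ↔ s) ↔ (n ↔ (¬n)) = F ↔ F = T
(s ∧ (n ⊕ s)) → ((n ↔ s) ↔ (n ↔ (¬n))) = F → T = T

T


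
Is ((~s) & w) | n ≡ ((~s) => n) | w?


Compare truth tables:
n | s | w | φ | ψ
-----------------
False | False | False | False | False
True | False | False | True | True
False | True | False | False | True
True | True | False | True | True
False | False | True | True | True
True | False | True | True | True
False | True | True | False | True
True | True | True | True | True
They differ at row 3 (n=False, s=True, w=False): φ=False but ψ=True.

No, they are not logically equivalent.


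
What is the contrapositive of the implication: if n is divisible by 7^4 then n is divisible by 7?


The contrapositive of (P → Q) is (¬Q → ¬P); it is logically equivalent to the original.
Here P = 'n is divisible by 7^4' and Q = 'n is divisible by 7'.

If not (n is divisible by 7), then not (n is divisible by 7^4).


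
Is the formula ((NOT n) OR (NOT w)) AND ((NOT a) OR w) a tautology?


Build the truth table over {a, n, w}:
a | n | w | φ
-------------
F | F | F | T
T | F | F | F
F | T | F | T
T | T | F | F
F | F | T | T
T | F | T | T
F | T | T | F
T | T | T | F
Counterexample at row 2: with a=T, n=F, w=F, the formula is F.

No, it is not a tautology.


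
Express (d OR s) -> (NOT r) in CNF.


Step 1: Rewrite as ¬(d ∨ s) ∨ (¬r) = (¬d ∧ ¬s) ∨ (¬r).
Step 2: Distribute ∨ over ∧.

((NOT d) OR (NOT r)) AND ((NOT s) OR (NOT r))


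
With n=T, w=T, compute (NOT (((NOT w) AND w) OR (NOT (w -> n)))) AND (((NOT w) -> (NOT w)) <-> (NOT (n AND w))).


Substitute n=T, w=T:
… (earlier sub-steps elided)
NOT (w -> n) = F
((NOT w) AND w) OR (NOT (w -> n)) = F OR F = F
NOT (((NOT w) AND w) OR (NOT (w -> n))) = T
NOT w = F
NOT w = F
(NOT w) -> (NOT w) = F -> F = T
n AND w = T AND T = T
NOT (n AND w) = F
((NOT w) -> (NOT w)) <-> (NOT (n AND w)) = T <-> F = F
(NOT (((NOT w) AND w) OR (NOT (w -> n)))) AND (((NOT w) -> (NOT w)) <-> (NOT (n AND w))) = T AND F = F

F


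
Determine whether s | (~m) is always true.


Build the truth table over {m, s}:
m | s | φ
---------
False | False | True
True | False | False
False | True | True
True | True | True
Counterexample at row 2: with m=True, s=False, the formula is False.

No, it is not a tautology.


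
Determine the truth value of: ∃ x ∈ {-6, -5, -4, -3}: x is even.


Evaluate the predicate on each element: -6:T, -5:F, -4:T, -3:F.
Witness x = -6 satisfies the predicate.

T


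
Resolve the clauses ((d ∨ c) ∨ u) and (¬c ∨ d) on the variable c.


The clauses contain complementary literals c and ¬c.
Resolution eliminates this pair and disjoins the remaining literals (merging duplicates).

(d ∨ u)


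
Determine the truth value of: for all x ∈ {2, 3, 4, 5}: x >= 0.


Evaluate the predicate on each element: 2:T, 3:T, 4:T, 5:T.
Every element satisfies the predicate.

T


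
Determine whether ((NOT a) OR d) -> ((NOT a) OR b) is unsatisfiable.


Truth table over {a, b, d}:
a | b | d | φ
-------------
F | F | F | T
T | F | F | T
F | T | F | T
T | T | F | T
F | F | T | T
T | F | T | F
F | T | T | T
T | T | T | T
Satisfying assignment at row 1: a=F, b=F, d=F gives T.

No, it is not a contradiction.


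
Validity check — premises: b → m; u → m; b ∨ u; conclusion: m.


This matches the form of proof by cases: the conclusion follows in every model of the premises.

Valid.


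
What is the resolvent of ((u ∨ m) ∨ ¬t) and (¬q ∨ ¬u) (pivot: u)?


The clauses contain complementary literals u and ¬u.
Resolution eliminates this pair and disjoins the remaining literals (merging duplicates).

((¬t ∨ m) ∨ ¬q)


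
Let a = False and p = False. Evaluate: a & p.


Conjunction is true only when both operands are true.
Substitute: a=False, p=False.
False & False evaluates to False.

False


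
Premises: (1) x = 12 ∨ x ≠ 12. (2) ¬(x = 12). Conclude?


Disjunctive syllogism: from (P ∨ Q) and ¬P, infer Q.
One disjunct, 'x = 12', is ruled out; the other must hold.

x ≠ 12


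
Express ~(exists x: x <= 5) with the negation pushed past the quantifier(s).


¬(forall x: φ) = exists x: ¬φ, and ¬(exists x: φ) = forall x: ¬φ.
Apply to the existential statement.

forall x: ~(x <= 5)


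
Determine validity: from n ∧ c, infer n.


This matches the form of conjunction elimination: the conclusion follows in every model of the premises.

Valid.


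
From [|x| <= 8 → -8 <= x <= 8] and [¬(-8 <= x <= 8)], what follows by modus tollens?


Modus tollens: from (P → Q) and ¬Q, infer ¬P.
Q = '-8 <= x <= 8' is denied; since P → Q, P must also fail.

Not (|x| <= 8).


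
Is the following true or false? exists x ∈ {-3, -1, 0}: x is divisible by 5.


Evaluate the predicate on each element: -3:False, -1:False, 0:True.
Witness x = 0 satisfies the predicate.

True


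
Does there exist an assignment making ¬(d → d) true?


Check all 2 assignments over {d}:
d | φ
-----
F | F
T | F
No assignment makes the formula true.

Unsatisfiable.


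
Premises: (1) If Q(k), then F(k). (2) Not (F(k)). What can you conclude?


Modus tollens: from (P → Q) and ¬Q, infer ¬P.
Q = 'F(k)' is denied; since P → Q, P must also fail.

Not (Q(k)).


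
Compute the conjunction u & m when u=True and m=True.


Conjunction is true only when both operands are true.
Substitute: u=True, m=True.
True & True evaluates to True.

True


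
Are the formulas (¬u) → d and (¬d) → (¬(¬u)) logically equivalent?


Compare truth tables:
d | u | φ | ψ
-------------
F | F | F | F
T | F | T | T
F | T | T | T
T | T | T | T
The columns φ and ψ agree on every row.

Yes, they are logically equivalent.


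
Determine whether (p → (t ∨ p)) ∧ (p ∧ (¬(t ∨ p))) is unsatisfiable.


Truth table over {p, t}:
p | t | φ
---------
F | F | F
T | F | F
F | T | F
T | T | F
Every row is false.

Yes, it is a contradiction.


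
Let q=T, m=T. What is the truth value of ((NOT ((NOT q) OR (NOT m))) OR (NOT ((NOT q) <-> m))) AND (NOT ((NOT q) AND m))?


Substitute q=T, m=T:
… (earlier sub-steps elided)
(NOT q) OR (NOT m) = F OR F = F
NOT ((NOT q) OR (NOT m)) = T
NOT q = F
(NOT q) <-> m = F <-> T = F
NOT ((NOT q) <-> m) = T
(NOT ((NOT q) OR (NOT m))) OR (NOT ((NOT q) <-> m)) = T OR T = T
NOT q = F
(NOT q) AND m = F AND T = F
NOT ((NOT q) AND m) = T
((NOT ((NOT q) OR (NOT m))) OR (NOT ((NOT q) <-> m))) AND (NOT ((NOT q) AND m)) = T AND T = T

T


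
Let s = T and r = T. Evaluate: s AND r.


Conjunction is true only when both operands are true.
Substitute: s=T, r=T.
T AND T evaluates to T.

T


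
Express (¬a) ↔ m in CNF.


Step 1: Rewrite (¬a) ↔ m as ((¬a) → m) ∧ (m → (¬a)).
Step 2: Rewrite each implication as a disjunction.
Step 3: Eliminate any double negations (¬¬X = X).

(a ∨ m) ∧ ((¬m) ∨ (¬a))


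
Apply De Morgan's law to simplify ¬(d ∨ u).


De Morgan: the negation of a disjunction is the conjunction of the negations.
Distribute ¬ across ∨, flipping it to ∧, and negate each literal.

(¬d) ∧ (¬u)


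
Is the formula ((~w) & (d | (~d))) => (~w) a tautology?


Build the truth table over {d, w}:
d | w | φ
---------
False | False | True
True | False | True
False | True | True
True | True | True
Every row evaluates to true.

Yes, it is a tautology.


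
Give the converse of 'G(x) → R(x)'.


The converse of (P → Q) is (Q → P). It is not in general equivalent to the original.
Here P = 'G(x)' and Q = 'R(x)'.

If R(x), then G(x).


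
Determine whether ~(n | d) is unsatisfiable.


Truth table over {d, n}:
d | n | φ
---------
False | False | True
True | False | False
False | True | False
True | True | False
Satisfying assignment at row 1: d=False, n=False gives True.

No, it is not a contradiction.


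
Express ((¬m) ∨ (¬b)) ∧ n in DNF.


Step 1: Distribute ∧ over ∨: ((¬m) ∨ (¬b)) ∧ n = ((¬m) ∧ n) ∨ ((¬b) ∧ n).

((¬m) ∧ n) ∨ ((¬b) ∧ n)


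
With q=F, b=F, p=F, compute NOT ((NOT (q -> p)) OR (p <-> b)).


Substitute q=F, b=F, p=F:
q -> p = F -> F = T
NOT (q -> p) = F
p <-> b = F <-> F = T
(NOT (q -> p)) OR (p <-> b) = F OR T = T
NOT ((NOT (q -> p)) OR (p <-> b)) = F

F


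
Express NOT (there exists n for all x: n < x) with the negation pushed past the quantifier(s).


Negation flips each quantifier (∀↔∃) and negates the inner predicate.
¬(there exists n for all x: φ) = for all n there exists x: ¬φ.

for all n there exists x: NOT(n < x)


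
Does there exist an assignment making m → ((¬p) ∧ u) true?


Search for a satisfying assignment over {m, p, u}.
Try m=F, p=F, u=F: the formula evaluates to T.
A satisfying assignment exists.

Satisfiable.


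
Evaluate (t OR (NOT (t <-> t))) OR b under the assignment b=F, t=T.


Substitute b=F, t=T:
t <-> t = T <-> T = T
NOT (t <-> t) = F
t OR (NOT (t <-> t)) = T OR F = T
(t OR (NOT (t <-> t))) OR b = T OR F = T

T


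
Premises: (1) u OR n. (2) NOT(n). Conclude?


Disjunctive syllogism: from (P ∨ Q) and ¬P, infer Q.
One disjunct, 'n', is ruled out; the other must hold.

u


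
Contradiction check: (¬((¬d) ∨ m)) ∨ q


Truth table over {d, m, q}:
d | m | q | φ
-------------
F | F | F | F
T | F | F | T
F | T | F | F
T | T | F | F
F | F | T | T
T | F | T | T
F | T | T | T
T | T | T | T
Satisfying assignment at row 2: d=T, m=F, q=F gives T.

No, it is not a contradiction.


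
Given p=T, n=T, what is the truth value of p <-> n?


Biconditional is true when both operands have the same truth value.
Substitute: p=T, n=T.
T <-> T evaluates to T.

T


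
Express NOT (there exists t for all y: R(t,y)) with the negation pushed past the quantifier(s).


Negation flips each quantifier (∀↔∃) and negates the inner predicate.
¬(there exists t for all y: φ) = for all t there exists y: ¬φ.

for all t there exists y: NOT(R(t,y))


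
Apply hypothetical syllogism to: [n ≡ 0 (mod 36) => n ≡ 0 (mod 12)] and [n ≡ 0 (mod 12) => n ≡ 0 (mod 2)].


Hypothetical syllogism: from (P → Q) and (Q → R), infer (P → R).
Chain the two implications through the shared middle term 'n ≡ 0 (mod 12)'.

n ≡ 0 (mod 36) => n ≡ 0 (mod 2)


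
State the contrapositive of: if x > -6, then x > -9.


The contrapositive of (P → Q) is (¬Q → ¬P); it is logically equivalent to the original.
Here P = 'x > -6' and Q = 'x > -9'.

If not (x > -9), then not (x > -6).


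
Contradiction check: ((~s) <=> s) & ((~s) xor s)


Truth table over {s}:
s | φ
-----
False | False
True | False
Every row is false.

Yes, it is a contradiction.


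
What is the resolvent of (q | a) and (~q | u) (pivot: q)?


The clauses contain complementary literals q and ~q.
Resolution eliminates this pair and disjoins the remaining literals (merging duplicates).

(a | u)


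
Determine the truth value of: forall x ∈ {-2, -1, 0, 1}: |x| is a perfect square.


Evaluate the predicate on each element: -2:False, -1:True, 0:True, 1:True.
Counterexample x = -2 fails the predicate.

False


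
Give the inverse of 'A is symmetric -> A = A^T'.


The inverse of (P → Q) is (¬P → ¬Q). It is equivalent to the converse, not to the original.
Here P = 'A is symmetric' and Q = 'A = A^T'.

If not (A is symmetric), then not (A = A^T).


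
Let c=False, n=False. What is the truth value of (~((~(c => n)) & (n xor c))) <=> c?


Substitute c=False, n=False:
c => n = False => False = True
~(c => n) = False
n xor c = False xor False = False
(~(c => n)) & (n xor c) = False & False = False
~((~(c => n)) & (n xor c)) = True
(~((~(c => n)) & (n xor c))) <=> c = True <=> False = False

False


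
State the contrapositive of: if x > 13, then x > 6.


The contrapositive of (P → Q) is (¬Q → ¬P); it is logically equivalent to the original.
Here P = 'x > 13' and Q = 'x > 6'.

If not (x > 6), then not (x > 13).


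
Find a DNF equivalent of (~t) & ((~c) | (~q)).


Step 1: Distribute ∧ over ∨: (¬t) ∧ ((¬c) ∨ (¬q)) = ((¬t) ∧ (¬c)) ∨ ((¬t) ∧ (¬q)).

((~t) & (~c)) | ((~t) & (~q))


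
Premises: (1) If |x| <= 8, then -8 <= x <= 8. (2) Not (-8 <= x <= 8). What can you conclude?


Modus tollens: from (P → Q) and ¬Q, infer ¬P.
Q = '-8 <= x <= 8' is denied; since P → Q, P must also fail.

Not (|x| <= 8).


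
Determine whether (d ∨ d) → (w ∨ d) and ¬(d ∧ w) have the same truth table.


Compare truth tables:
d | w | φ | ψ
-------------
F | F | T | T
T | F | T | T
F | T | T | T
T | T | T | F
They differ at row 4 (d=T, w=T): φ=T but ψ=F.

No, they are not logically equivalent.


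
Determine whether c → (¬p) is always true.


Build the truth table over {c, p}:
c | p | φ
---------
F | F | T
T | F | T
F | T | T
T | T | F
Counterexample at row 4: with c=T, p=T, the formula is F.

No, it is not a tautology.


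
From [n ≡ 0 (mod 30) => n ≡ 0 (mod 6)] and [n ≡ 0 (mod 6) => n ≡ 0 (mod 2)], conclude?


Hypothetical syllogism: from (P → Q) and (Q → R), infer (P → R).
Chain the two implications through the shared middle term 'n ≡ 0 (mod 6)'.

n ≡ 0 (mod 30) => n ≡ 0 (mod 2)


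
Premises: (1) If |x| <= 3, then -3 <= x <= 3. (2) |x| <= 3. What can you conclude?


Modus ponens: from (P → Q) and P, infer Q.
P = '|x| <= 3' is asserted, and P → Q holds, so Q follows.

-3 <= x <= 3.


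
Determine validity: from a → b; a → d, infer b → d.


This is (no valid rule). There exist truth assignments where the premises are all true but the conclusion is false.

Invalid.


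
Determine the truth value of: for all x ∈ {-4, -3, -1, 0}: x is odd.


Evaluate the predicate on each element: -4:F, -3:T, -1:T, 0:F.
Counterexample x = -4 fails the predicate.

F


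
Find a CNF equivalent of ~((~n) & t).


Step 1: Apply De Morgan: ¬((¬n) ∧ t) = ¬(¬n) ∨ ¬t.
Step 2: Eliminate any double negations (¬¬X = X).

n | (~t)


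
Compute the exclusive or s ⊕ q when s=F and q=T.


Exclusive or is true when exactly one operand is true.
Substitute: s=F, q=T.
F ⊕ T evaluates to T.

T


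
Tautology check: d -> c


Build the truth table over {c, d}:
c | d | φ
---------
F | F | T
T | F | T
F | T | F
T | T | T
Counterexample at row 3: with c=F, d=T, the formula is F.

No, it is not a tautology.


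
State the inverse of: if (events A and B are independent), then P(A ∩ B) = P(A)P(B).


The inverse of (P → Q) is (¬P → ¬Q). It is equivalent to the converse, not to the original.
Here P = '(events A and B are independent)' and Q = 'P(A ∩ B) = P(A)P(B)'.

If not ((events A and B are independent)), then not (P(A ∩ B) = P(A)P(B)).


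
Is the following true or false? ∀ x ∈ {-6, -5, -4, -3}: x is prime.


Evaluate the predicate on each element: -6:F, -5:F, -4:F, -3:F.
Counterexample x = -6 fails the predicate.

F


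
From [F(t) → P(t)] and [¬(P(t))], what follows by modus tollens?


Modus tollens: from (P → Q) and ¬Q, infer ¬P.
Q = 'P(t)' is denied; since P → Q, P must also fail.

Not (F(t)).


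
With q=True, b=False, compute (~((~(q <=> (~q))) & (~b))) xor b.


Substitute q=True, b=False:
~q = False
q <=> (~q) = True <=> False = False
~(q <=> (~q)) = True
~b = True
(~(q <=> (~q))) & (~b) = True & True = True
~((~(q <=> (~q))) & (~b)) = False
(~((~(q <=> (~q))) & (~b))) xor b = False xor False = False

False


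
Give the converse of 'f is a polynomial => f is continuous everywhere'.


The converse of (P → Q) is (Q → P). It is not in general equivalent to the original.
Here P = 'f is a polynomial' and Q = 'f is continuous everywhere'.

If f is continuous everywhere, then f is a polynomial.


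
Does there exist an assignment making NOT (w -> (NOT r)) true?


Search for a satisfying assignment over {r, w}.
Try r=T, w=T: the formula evaluates to T.
A satisfying assignment exists.

Satisfiable.


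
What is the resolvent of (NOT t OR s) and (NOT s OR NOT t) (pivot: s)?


The clauses contain complementary literals s and NOTs.
Resolution eliminates this pair and disjoins the remaining literals (merging duplicates).

NOT t


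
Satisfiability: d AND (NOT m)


Search for a satisfying assignment over {d, m}.
Try d=T, m=F: the formula evaluates to T.
A satisfying assignment exists.

Satisfiable.


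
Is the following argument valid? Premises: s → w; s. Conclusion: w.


This matches the form of modus ponens: the conclusion follows in every model of the premises.

Valid.


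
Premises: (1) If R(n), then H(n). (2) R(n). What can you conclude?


Modus ponens: from (P → Q) and P, infer Q.
P = 'R(n)' is asserted, and P → Q holds, so Q follows.

H(n).


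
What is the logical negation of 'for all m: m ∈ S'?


¬(for all x: φ) = there exists x: ¬φ, and ¬(there exists x: φ) = for all x: ¬φ.
Apply to the universal statement.

there exists m: NOT(m ∈ S)


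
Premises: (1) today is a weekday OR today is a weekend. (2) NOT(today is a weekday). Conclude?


Disjunctive syllogism: from (P ∨ Q) and ¬P, infer Q.
One disjunct, 'today is a weekday', is ruled out; the other must hold.

today is a weekend


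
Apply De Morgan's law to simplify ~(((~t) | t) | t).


De Morgan: the negation of a disjunction is the conjunction of the negations.
Distribute ~ across |, flipping it to &, and negate each literal.

(t & (~t)) & (~t)


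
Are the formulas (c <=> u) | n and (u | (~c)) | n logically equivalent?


Compare truth tables:
c | n | u | φ | ψ
-----------------
False | False | False | True | True
True | False | False | False | False
False | True | False | True | True
True | True | False | True | True
False | False | True | False | True
True | False | True | True | True
False | True | True | True | True
True | True | True | True | True
They differ at row 5 (c=False, n=False, u=True): φ=False but ψ=True.

No, they are not logically equivalent.


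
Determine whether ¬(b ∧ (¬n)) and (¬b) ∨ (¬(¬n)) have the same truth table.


Compare truth tables:
b | n | φ | ψ
-------------
F | F | T | T
T | F | F | F
F | T | T | T
T | T | T | T
The columns φ and ψ agree on every row.

Yes, they are logically equivalent.


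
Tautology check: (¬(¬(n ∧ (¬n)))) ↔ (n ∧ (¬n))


Build the truth table over {n}:
n | φ
-----
F | T
T | T
Every row evaluates to true.

Yes, it is a tautology.


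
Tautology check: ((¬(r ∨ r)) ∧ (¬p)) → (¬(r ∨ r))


Build the truth table over {p, r}:
p | r | φ
---------
F | F | T
T | F | T
F | T | T
T | T | T
Every row evaluates to true.

Yes, it is a tautology.


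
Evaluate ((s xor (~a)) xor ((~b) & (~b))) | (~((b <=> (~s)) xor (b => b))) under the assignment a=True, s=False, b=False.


Substitute a=True, s=False, b=False:
… (earlier sub-steps elided)
~b = True
~b = True
(~b) & (~b) = True & True = True
(s xor (~a)) xor ((~b) & (~b)) = False xor True = True
~s = True
b <=> (~s) = False <=> True = False
b => b = False => False = True
(b <=> (~s)) xor (b => b) = False xor True = True
~((b <=> (~s)) xor (b => b)) = False
((s xor (~a)) xor ((~b) & (~b))) | (~((b <=> (~s)) xor (b => b))) = True | False = True

True


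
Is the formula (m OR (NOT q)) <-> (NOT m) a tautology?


Build the truth table over {m, q}:
m | q | φ
---------
F | F | T
T | F | F
F | T | F
T | T | F
Counterexample at row 2: with m=T, q=F, the formula is F.

No, it is not a tautology.


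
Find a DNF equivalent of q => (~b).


Step 1: Rewrite q → (¬b) as ¬q ∨ (¬b).

(~q) | (~b)


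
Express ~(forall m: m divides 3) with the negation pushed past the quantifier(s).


¬(forall x: φ) = exists x: ¬φ, and ¬(exists x: φ) = forall x: ¬φ.
Apply to the universal statement.

exists m: ~(m divides 3)


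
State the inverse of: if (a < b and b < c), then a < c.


The inverse of (P → Q) is (¬P → ¬Q). It is equivalent to the converse, not to the original.
Here P = '(a < b and b < c)' and Q = 'a < c'.

If not ((a < b and b < c)), then not (a < c).


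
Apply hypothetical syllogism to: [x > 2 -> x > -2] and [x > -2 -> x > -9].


Hypothetical syllogism: from (P → Q) and (Q → R), infer (P → R).
Chain the two implications through the shared middle term 'x > -2'.

x > 2 -> x > -9


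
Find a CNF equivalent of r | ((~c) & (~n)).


Step 1: Distribute ∨ over ∧: r ∨ ((¬c) ∧ (¬n)) = (r ∨ (¬c)) ∧ (r ∨ (¬n)).

(r | (~c)) & (r | (~n))


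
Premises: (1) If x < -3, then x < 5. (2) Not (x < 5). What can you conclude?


Modus tollens: from (P → Q) and ¬Q, infer ¬P.
Q = 'x < 5' is denied; since P → Q, P must also fail.

Not (x < -3).


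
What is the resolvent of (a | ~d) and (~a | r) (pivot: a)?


The clauses contain complementary literals a and ~a.
Resolution eliminates this pair and disjoins the remaining literals (merging duplicates).

(~d | r)


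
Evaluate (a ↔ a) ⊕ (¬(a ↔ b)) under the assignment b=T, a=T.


Substitute b=T, a=T:
a ↔ a = T ↔ T = T
a ↔ b = T ↔ T = T
¬(a ↔ b) = F
(a ↔ a) ⊕ (¬(a ↔ b)) = T ⊕ F = T

T


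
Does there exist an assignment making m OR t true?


Search for a satisfying assignment over {m, t}.
Try m=T, t=F: the formula evaluates to T.
A satisfying assignment exists.

Satisfiable.


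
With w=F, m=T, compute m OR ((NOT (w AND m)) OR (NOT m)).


Substitute w=F, m=T:
w AND m = F AND T = F
NOT (w AND m) = T
NOT m = F
(NOT (w AND m)) OR (NOT m) = T OR F = T
m OR ((NOT (w AND m)) OR (NOT m)) = T OR T = T

T


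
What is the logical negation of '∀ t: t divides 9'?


¬(∀ x: φ) = ∃ x: ¬φ, and ¬(∃ x: φ) = ∀ x: ¬φ.
Apply to the universal statement.

∃ t: ¬(t divides 9)


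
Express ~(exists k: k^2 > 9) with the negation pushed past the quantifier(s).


¬(forall x: φ) = exists x: ¬φ, and ¬(exists x: φ) = forall x: ¬φ.
Apply to the existential statement.

forall k: ~(k^2 > 9)


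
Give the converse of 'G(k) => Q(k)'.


The converse of (P → Q) is (Q → P). It is not in general equivalent to the original.
Here P = 'G(k)' and Q = 'Q(k)'.

If Q(k), then G(k).


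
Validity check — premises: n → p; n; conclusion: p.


This matches the form of modus ponens: the conclusion follows in every model of the premises.

Valid.


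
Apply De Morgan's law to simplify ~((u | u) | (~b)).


De Morgan: the negation of a disjunction is the conjunction of the negations.
Distribute ~ across |, flipping it to &, and negate each literal.

((~u) & (~u)) & b


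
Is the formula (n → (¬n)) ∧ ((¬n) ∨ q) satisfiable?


Search for a satisfying assignment over {n, q}.
Try n=F, q=F: the formula evaluates to T.
A satisfying assignment exists.

Satisfiable.


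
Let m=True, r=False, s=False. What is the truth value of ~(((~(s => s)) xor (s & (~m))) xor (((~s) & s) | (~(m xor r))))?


Substitute m=True, r=False, s=False:
… (earlier sub-steps elided)
~m = False
s & (~m) = False & False = False
(~(s => s)) xor (s & (~m)) = False xor False = False
~s = True
(~s) & s = True & False = False
m xor r = True xor False = True
~(m xor r) = False
((~s) & s) | (~(m xor r)) = False | False = False
((~(s => s)) xor (s & (~m))) xor (((~s) & s) | (~(m xor r))) = False xor False = False
~(((~(s => s)) xor (s & (~m))) xor (((~s) & s) | (~(m xor r)))) = True

True


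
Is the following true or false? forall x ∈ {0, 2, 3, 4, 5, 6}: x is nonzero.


Evaluate the predicate on each element: 0:False, 2:True, 3:True, 4:True, 5:True, 6:True.
Counterexample x = 0 fails the predicate.

False


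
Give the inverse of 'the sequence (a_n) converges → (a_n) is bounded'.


The inverse of (P → Q) is (¬P → ¬Q). It is equivalent to the converse, not to the original.
Here P = 'the sequence (a_n) converges' and Q = '(a_n) is bounded'.

If not (the sequence (a_n) converges), then not ((a_n) is bounded).


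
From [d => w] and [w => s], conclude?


Hypothetical syllogism: from (P → Q) and (Q → R), infer (P → R).
Chain the two implications through the shared middle term 'w'.

d => s


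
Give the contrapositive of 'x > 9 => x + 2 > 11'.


The contrapositive of (P → Q) is (¬Q → ¬P); it is logically equivalent to the original.
Here P = 'x > 9' and Q = 'x + 2 > 11'.

If not (x + 2 > 11), then not (x > 9).


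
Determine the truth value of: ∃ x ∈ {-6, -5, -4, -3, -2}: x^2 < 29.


Evaluate the predicate on each element: -6:F, -5:T, -4:T, -3:T, -2:T.
Witness x = -5 satisfies the predicate.

T


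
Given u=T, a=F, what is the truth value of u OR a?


Disjunction is false only when both operands are false.
Substitute: u=T, a=F.
T OR F evaluates to T.

T


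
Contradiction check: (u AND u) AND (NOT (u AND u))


Truth table over {u}:
u | φ
-----
F | F
T | F
Every row is false.

Yes, it is a contradiction.


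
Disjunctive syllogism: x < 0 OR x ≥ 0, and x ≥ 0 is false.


Disjunctive syllogism: from (P ∨ Q) and ¬P, infer Q.
One disjunct, 'x ≥ 0', is ruled out; the other must hold.

x < 0


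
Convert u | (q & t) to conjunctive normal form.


Step 1: Distribute ∨ over ∧: u ∨ (q ∧ t) = (u ∨ q) ∧ (u ∨ t).

(u | q) & (u | t)


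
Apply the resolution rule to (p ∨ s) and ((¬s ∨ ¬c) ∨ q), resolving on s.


The clauses contain complementary literals s and ¬s.
Resolution eliminates this pair and disjoins the remaining literals (merging duplicates).

((p ∨ ¬c) ∨ q)


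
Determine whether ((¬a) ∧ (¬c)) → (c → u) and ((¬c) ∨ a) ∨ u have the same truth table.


Compare truth tables:
a | c | u | φ | ψ
-----------------
F | F | F | T | T
T | F | F | T | T
F | T | F | T | F
T | T | F | T | T
F | F | T | T | T
T | F | T | T | T
F | T | T | T | T
T | T | T | T | T
They differ at row 3 (a=F, c=T, u=F): φ=T but ψ=F.

No, they are not logically equivalent.


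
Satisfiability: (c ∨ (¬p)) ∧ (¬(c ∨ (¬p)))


Check all 4 assignments over {c, p}:
c | p | φ
---------
F | F | F
T | F | F
F | T | F
T | T | F
No assignment makes the formula true.

Unsatisfiable.


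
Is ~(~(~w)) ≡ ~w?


Compare truth tables:
w | φ | ψ
---------
False | True | True
True | False | False
The columns φ and ψ agree on every row.

Yes, they are logically equivalent.


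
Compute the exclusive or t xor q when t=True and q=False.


Exclusive or is true when exactly one operand is true.
Substitute: t=True, q=False.
True xor False evaluates to True.

True


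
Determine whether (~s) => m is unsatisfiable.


Truth table over {m, s}:
m | s | φ
---------
False | False | False
True | False | True
False | True | True
True | True | True
Satisfying assignment at row 2: m=True, s=False gives True.

No, it is not a contradiction.


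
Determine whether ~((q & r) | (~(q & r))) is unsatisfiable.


Truth table over {q, r}:
q | r | φ
---------
False | False | False
True | False | False
False | True | False
True | True | False
Every row is false.

Yes, it is a contradiction.


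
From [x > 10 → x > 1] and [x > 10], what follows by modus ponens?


Modus ponens: from (P → Q) and P, infer Q.
P = 'x > 10' is asserted, and P → Q holds, so Q follows.

x > 1.


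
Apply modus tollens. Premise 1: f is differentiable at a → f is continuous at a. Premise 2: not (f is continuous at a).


Modus tollens: from (P → Q) and ¬Q, infer ¬P.
Q = 'f is continuous at a' is denied; since P → Q, P must also fail.

Not (f is differentiable at a).
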